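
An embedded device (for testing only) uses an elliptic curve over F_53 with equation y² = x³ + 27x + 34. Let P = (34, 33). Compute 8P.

(21, 2)

Repeated addition: build up to 8P.
2P: tangent at (34, 33): λ = (3·34² + 27)/(2·33) ≡ 50/13. 13⁻¹ ≡ 49 (mod 53), so λ ≡ 50·49 ≡ 12.
  x = λ² - 34 - 34 = 144 - 68 ≡ 23; y = λ·(34 - 23) - 33 ≡ 46. → (23, 46)
3P: (23, 46) + (34, 33). λ = (33 - 46)/(34 - 23) ≡ 40/11 mod 53. 11⁻¹ ≡ 29 (mod 53) since 11·29 = 319 ≡ 1, so λ ≡ 47.
  x = λ² - 23 - 34 = 2209 - 57 ≡ 32; y = λ·(23 - 32) - 46 ≡ 8. → (32, 8)
4P: (32, 8) + (34, 33). λ = (33 - 8)/(34 - 32) ≡ 25/2 mod 53. 2⁻¹ ≡ 27 (mod 53), so λ ≡ 39.
  x = λ² - 32 - 34 = 1521 - 66 ≡ 24; y = λ·(32 - 24) - 8 ≡ 39. → (24, 39)
5P: (24, 39) + (34, 33). λ = (33 - 39)/(34 - 24) ≡ 47/10 mod 53. 10⁻¹ ≡ 16 (mod 53) since 10·16 = 160 ≡ 1, so λ ≡ 10.
  x = λ² - 24 - 34 = 100 - 58 ≡ 42; y = λ·(24 - 42) - 39 ≡ 46. → (42, 46)
6P: (42, 46) + (34, 33). λ = (33 - 46)/(34 - 42) ≡ 40/45 mod 53. 45⁻¹ ≡ 33 (mod 53), so λ ≡ 48.
  x = λ² - 42 - 34 = 2304 - 76 ≡ 2; y = λ·(42 - 2) - 46 ≡ 19. → (2, 19)
7P: (2, 19) + (34, 33). λ = (33 - 19)/(34 - 2) ≡ 14/32 mod 53. 32⁻¹ ≡ 5 (mod 53) since 32·5 = 160 ≡ 1, so λ ≡ 17.
  x = λ² - 2 - 34 = 289 - 36 ≡ 41; y = λ·(2 - 41) - 19 ≡ 7. → (41, 7)
8P: (41, 7) + (34, 33). λ = (33 - 7)/(34 - 41) ≡ 26/46 mod 53. 46⁻¹ ≡ 15 (mod 53) since 46·15 = 690 ≡ 1, so λ ≡ 19.
  x = λ² - 41 - 34 = 361 - 75 ≡ 21; y = λ·(41 - 21) - 7 ≡ 2. → (21, 2)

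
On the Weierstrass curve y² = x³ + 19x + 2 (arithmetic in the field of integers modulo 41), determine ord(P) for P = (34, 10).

2P: tangent at (34, 10): λ = (3·34² + 19)/(2·10) ≡ 2/20. 20⁻¹ ≡ 39 (mod 41), so λ ≡ 2·39 ≡ 37.
  x = λ² - 34 - 34 = 1369 - 68 ≡ 30; y = λ·(34 - 30) - 10 ≡ 15. → (30, 15)
3P: (30, 15) + (34, 10). λ = (10 - 15)/(34 - 30) ≡ 36/4 mod 41. 4⁻¹ ≡ 31 (mod 41) since 4·31 = 124 ≡ 1, so λ ≡ 9.
  x = λ² - 30 - 34 = 81 - 64 ≡ 17; y = λ·(30 - 17) - 15 ≡ 20. → (17, 20)
4P: (17, 20) + (34, 10). λ = (10 - 20)/(34 - 17) ≡ 31/17 mod 41. 17⁻¹ ≡ 29 (mod 41), so λ ≡ 38.
  x = λ² - 17 - 34 = 1444 - 51 ≡ 40; y = λ·(17 - 40) - 20 ≡ 8. → (40, 8)
5P: (40, 8) + (34, 10). λ = (10 - 8)/(34 - 40) ≡ 2/35 mod 41. 35⁻¹ ≡ 34 (mod 41), so λ ≡ 27.
  x = λ² - 40 - 34 = 729 - 74 ≡ 40; y = λ·(40 - 40) - 8 ≡ 33. → (40, 33)
6P: (40, 33) + (34, 10). λ = (10 - 33)/(34 - 40) ≡ 18/35 mod 41. 35⁻¹ ≡ 34 (mod 41), so λ ≡ 38.
  x = λ² - 40 - 34 = 1444 - 74 ≡ 17; y = λ·(40 - 17) - 33 ≡ 21. → (17, 21)
7P: (17, 21) + (34, 10). λ = (10 - 21)/(34 - 17) ≡ 30/17 mod 41. 17⁻¹ ≡ 29 (mod 41), so λ ≡ 9.
  x = λ² - 17 - 34 = 81 - 51 ≡ 30; y = λ·(17 - 30) - 21 ≡ 26. → (30, 26)
8P: (30, 26) + (34, 10). λ = (10 - 26)/(34 - 30) ≡ 25/4 mod 41. 4⁻¹ ≡ 31 (mod 41) since 4·31 = 124 ≡ 1, so λ ≡ 37.
  x = λ² - 30 - 34 = 1369 - 64 ≡ 34; y = λ·(30 - 34) - 26 ≡ 31. → (34, 31)
9P: (34, 31) + (34, 10): same x and y₁ ≡ -y₂, so the sum is 𝒪.
9P = 𝒪, so the order is 9.

9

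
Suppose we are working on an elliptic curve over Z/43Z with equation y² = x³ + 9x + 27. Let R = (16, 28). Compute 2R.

(8, 40)

tangent at (16, 28): λ = (3·16² + 9)/(2·28) ≡ 3/13. 13⁻¹ ≡ 10 (mod 43), so λ ≡ 3·10 ≡ 30.
  x = λ² - 16 - 16 = 900 - 32 ≡ 8; y = λ·(16 - 8) - 28 ≡ 40. → (8, 40)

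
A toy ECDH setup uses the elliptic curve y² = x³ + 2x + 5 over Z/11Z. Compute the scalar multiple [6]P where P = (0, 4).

(8, 4)

Double-and-add on 6 = (110)₂. Start with P = (0, 4) for the leading 1-bit.
double: tangent at (0, 4): λ = (3·0² + 2)/(2·4) ≡ 2/8. 8⁻¹ ≡ 7 (mod 11), so λ ≡ 2·7 ≡ 3.
  x = λ² - 0 - 0 = 9 - 0 ≡ 9; y = λ·(0 - 9) - 4 ≡ 2. → (9, 2)
add P: (9, 2) + (0, 4). λ = (4 - 2)/(0 - 9) ≡ 2/2 mod 11. 2⁻¹ ≡ 6 (mod 11), so λ ≡ 1.
  x = λ² - 9 - 0 = 1 - 9 ≡ 3; y = λ·(9 - 3) - 2 ≡ 4. → (3, 4)
double: tangent at (3, 4): λ = (3·3² + 2)/(2·4) ≡ 7/8. 8⁻¹ ≡ 7 (mod 11), so λ ≡ 7·7 ≡ 5.
  x = λ² - 3 - 3 = 25 - 6 ≡ 8; y = λ·(3 - 8) - 4 ≡ 4. → (8, 4)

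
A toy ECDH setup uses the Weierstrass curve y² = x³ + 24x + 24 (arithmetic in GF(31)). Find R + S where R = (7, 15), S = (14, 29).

(14, 2)

(7, 15) + (14, 29). λ = (29 - 15)/(14 - 7) ≡ 14/7 mod 31. 7⁻¹ ≡ 9 (mod 31), so λ ≡ 2.
  x = λ² - 7 - 14 = 4 - 21 ≡ 14; y = λ·(7 - 14) - 15 ≡ 2. → (14, 2)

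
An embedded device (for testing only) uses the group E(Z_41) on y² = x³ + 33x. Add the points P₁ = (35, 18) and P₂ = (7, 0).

(35, 18) + (7, 0). λ = (0 - 18)/(7 - 35) ≡ 23/13 mod 41. 13⁻¹ ≡ 19 (mod 41), so λ ≡ 27.
  x = λ² - 35 - 7 = 729 - 42 ≡ 31; y = λ·(35 - 31) - 18 ≡ 8. → (31, 8)

(31, 8)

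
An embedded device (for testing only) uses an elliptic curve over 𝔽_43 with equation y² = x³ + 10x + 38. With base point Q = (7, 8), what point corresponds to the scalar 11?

(4, 23)

Repeated addition: build up to 11Q.
2Q: tangent at (7, 8): λ = (3·7² + 10)/(2·8) ≡ 28/16. 16⁻¹ ≡ 35 (mod 43) since 16·35 = 560 ≡ 1, so λ ≡ 28·35 ≡ 34.
  x = λ² - 7 - 7 = 1156 - 14 ≡ 24; y = λ·(7 - 24) - 8 ≡ 16. → (24, 16)
3Q: (24, 16) + (7, 8). λ = (8 - 16)/(7 - 24) ≡ 35/26 mod 43. 26⁻¹ ≡ 5 (mod 43), so λ ≡ 3.
  x = λ² - 24 - 7 = 9 - 31 ≡ 21; y = λ·(24 - 21) - 16 ≡ 36. → (21, 36)
4Q: (21, 36) + (7, 8). λ = (8 - 36)/(7 - 21) ≡ 15/29 mod 43. 29⁻¹ ≡ 3 (mod 43), so λ ≡ 2.
  x = λ² - 21 - 7 = 4 - 28 ≡ 19; y = λ·(21 - 19) - 36 ≡ 11. → (19, 11)
5Q: (19, 11) + (7, 8). λ = (8 - 11)/(7 - 19) ≡ 40/31 mod 43. 31⁻¹ ≡ 25 (mod 43), so λ ≡ 11.
  x = λ² - 19 - 7 = 121 - 26 ≡ 9; y = λ·(19 - 9) - 11 ≡ 13. → (9, 13)
6Q: (9, 13) + (7, 8). λ = (8 - 13)/(7 - 9) ≡ 38/41 mod 43. 41⁻¹ ≡ 21 (mod 43) since 41·21 = 861 ≡ 1, so λ ≡ 24.
  x = λ² - 9 - 7 = 576 - 16 ≡ 1; y = λ·(9 - 1) - 13 ≡ 7. → (1, 7)
7Q: (1, 7) + (7, 8). λ = (8 - 7)/(7 - 1) ≡ 1/6 mod 43. 6⁻¹ ≡ 36 (mod 43), so λ ≡ 36.
  x = λ² - 1 - 7 = 1296 - 8 ≡ 41; y = λ·(1 - 41) - 7 ≡ 15. → (41, 15)
8Q: (41, 15) + (7, 8). λ = (8 - 15)/(7 - 41) ≡ 36/9 mod 43. 9⁻¹ ≡ 24 (mod 43), so λ ≡ 4.
  x = λ² - 41 - 7 = 16 - 48 ≡ 11; y = λ·(41 - 11) - 15 ≡ 19. → (11, 19)
9Q: (11, 19) + (7, 8). λ = (8 - 19)/(7 - 11) ≡ 32/39 mod 43. 39⁻¹ ≡ 32 (mod 43) since 39·32 = 1248 ≡ 1, so λ ≡ 35.
  x = λ² - 11 - 7 = 1225 - 18 ≡ 3; y = λ·(11 - 3) - 19 ≡ 3. → (3, 3)
10Q: (3, 3) + (7, 8). λ = (8 - 3)/(7 - 3) ≡ 5/4 mod 43. 4⁻¹ ≡ 11 (mod 43), so λ ≡ 12.
  x = λ² - 3 - 7 = 144 - 10 ≡ 5; y = λ·(3 - 5) - 3 ≡ 16. → (5, 16)
11Q: (5, 16) + (7, 8). λ = (8 - 16)/(7 - 5) ≡ 35/2 mod 43. 2⁻¹ ≡ 22 (mod 43), so λ ≡ 39.
  x = λ² - 5 - 7 = 1521 - 12 ≡ 4; y = λ·(5 - 4) - 16 ≡ 23. → (4, 23)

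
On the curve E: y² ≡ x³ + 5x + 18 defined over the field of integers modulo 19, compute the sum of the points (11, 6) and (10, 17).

(5, 4)

(11, 6) + (10, 17). λ = (17 - 6)/(10 - 11) ≡ 11/18 mod 19. 18⁻¹ ≡ 18 (mod 19), so λ ≡ 8.
  x = λ² - 11 - 10 = 64 - 21 ≡ 5; y = λ·(11 - 5) - 6 ≡ 4. → (5, 4)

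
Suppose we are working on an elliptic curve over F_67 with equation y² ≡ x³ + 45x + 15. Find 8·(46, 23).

Write P = (46, 23).
Repeated addition: build up to 8P.
2P: tangent at (46, 23): λ = (3·46² + 45)/(2·23) ≡ 28/46. 46⁻¹ ≡ 51 (mod 67), so λ ≡ 28·51 ≡ 21.
  x = λ² - 46 - 46 = 441 - 92 ≡ 14; y = λ·(46 - 14) - 23 ≡ 46. → (14, 46)
3P: (14, 46) + (46, 23). λ = (23 - 46)/(46 - 14) ≡ 44/32 mod 67. 32⁻¹ ≡ 44 (mod 67) since 32·44 = 1408 ≡ 1, so λ ≡ 60.
  x = λ² - 14 - 46 = 3600 - 60 ≡ 56; y = λ·(14 - 56) - 46 ≡ 47. → (56, 47)
4P: (56, 47) + (46, 23). λ = (23 - 47)/(46 - 56) ≡ 43/57 mod 67. 57⁻¹ ≡ 20 (mod 67), so λ ≡ 56.
  x = λ² - 56 - 46 = 3136 - 102 ≡ 19; y = λ·(56 - 19) - 47 ≡ 15. → (19, 15)
5P: (19, 15) + (46, 23). λ = (23 - 15)/(46 - 19) ≡ 8/27 mod 67. 27⁻¹ ≡ 5 (mod 67), so λ ≡ 40.
  x = λ² - 19 - 46 = 1600 - 65 ≡ 61; y = λ·(19 - 61) - 15 ≡ 47. → (61, 47)
6P: (61, 47) + (46, 23). λ = (23 - 47)/(46 - 61) ≡ 43/52 mod 67. 52⁻¹ ≡ 58 (mod 67), so λ ≡ 15.
  x = λ² - 61 - 46 = 225 - 107 ≡ 51; y = λ·(61 - 51) - 47 ≡ 36. → (51, 36)
7P: (51, 36) + (46, 23). λ = (23 - 36)/(46 - 51) ≡ 54/62 mod 67. 62⁻¹ ≡ 40 (mod 67) since 62·40 = 2480 ≡ 1, so λ ≡ 16.
  x = λ² - 51 - 46 = 256 - 97 ≡ 25; y = λ·(51 - 25) - 36 ≡ 45. → (25, 45)
8P: (25, 45) + (46, 23). λ = (23 - 45)/(46 - 25) ≡ 45/21 mod 67. 21⁻¹ ≡ 16 (mod 67), so λ ≡ 50.
  x = λ² - 25 - 46 = 2500 - 71 ≡ 17; y = λ·(25 - 17) - 45 ≡ 20. → (17, 20)

(17, 20)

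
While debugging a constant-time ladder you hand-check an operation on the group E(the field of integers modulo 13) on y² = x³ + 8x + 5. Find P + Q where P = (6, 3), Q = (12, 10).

(9, 0)

(6, 3) + (12, 10). λ = (10 - 3)/(12 - 6) ≡ 7/6 mod 13. 6⁻¹ ≡ 11 (mod 13), so λ ≡ 12.
  x = λ² - 6 - 12 = 144 - 18 ≡ 9; y = λ·(6 - 9) - 3 ≡ 0. → (9, 0)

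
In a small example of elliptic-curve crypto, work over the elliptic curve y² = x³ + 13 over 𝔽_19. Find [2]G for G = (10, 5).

(6, 1)

tangent at (10, 5): λ = (3·10² + 0)/(2·5) ≡ 15/10. 10⁻¹ ≡ 2 (mod 19), so λ ≡ 15·2 ≡ 11.
  x = λ² - 10 - 10 = 121 - 20 ≡ 6; y = λ·(10 - 6) - 5 ≡ 1. → (6, 1)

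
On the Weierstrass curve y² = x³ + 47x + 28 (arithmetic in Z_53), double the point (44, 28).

(5, 32)

tangent at (44, 28): λ = (3·44² + 47)/(2·28) ≡ 25/3. 3⁻¹ ≡ 18 (mod 53), so λ ≡ 25·18 ≡ 26.
  x = λ² - 44 - 44 = 676 - 88 ≡ 5; y = λ·(44 - 5) - 28 ≡ 32. → (5, 32)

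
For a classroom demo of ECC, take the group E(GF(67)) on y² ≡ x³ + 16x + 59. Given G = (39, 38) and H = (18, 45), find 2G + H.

(52, 53)

First 2G:
Repeated addition: build up to 2G.
2G: tangent at (39, 38): λ = (3·39² + 16)/(2·38) ≡ 23/9. 9⁻¹ ≡ 15 (mod 67) since 9·15 = 135 ≡ 1, so λ ≡ 23·15 ≡ 10.
  x = λ² - 39 - 39 = 100 - 78 ≡ 22; y = λ·(39 - 22) - 38 ≡ 65. → (22, 65)
2G = (22, 65).
Finally 2G + H:
(22, 65) + (18, 45). λ = (45 - 65)/(18 - 22) ≡ 47/63 mod 67. 63⁻¹ ≡ 50 (mod 67), so λ ≡ 5.
  x = λ² - 22 - 18 = 25 - 40 ≡ 52; y = λ·(22 - 52) - 65 ≡ 53. → (52, 53)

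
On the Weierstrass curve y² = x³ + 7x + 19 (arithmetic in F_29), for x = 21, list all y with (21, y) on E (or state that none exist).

none

x³ + 7x + 19 = 9427 ≡ 2 (mod 29).
2 is a non-residue mod 29; no y exists.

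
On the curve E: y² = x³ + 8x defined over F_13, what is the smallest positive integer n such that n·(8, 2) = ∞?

6

2P: tangent at (8, 2): λ = (3·8² + 8)/(2·2) ≡ 5/4. 4⁻¹ ≡ 10 (mod 13) since 4·10 = 40 ≡ 1, so λ ≡ 5·10 ≡ 11.
  x = λ² - 8 - 8 = 121 - 16 ≡ 1; y = λ·(8 - 1) - 2 ≡ 10. → (1, 10)
3P: (1, 10) + (8, 2). λ = (2 - 10)/(8 - 1) ≡ 5/7 mod 13. 7⁻¹ ≡ 2 (mod 13), so λ ≡ 10.
  x = λ² - 1 - 8 = 100 - 9 ≡ 0; y = λ·(1 - 0) - 10 ≡ 0. → (0, 0)
4P: (0, 0) + (8, 2). λ = (2 - 0)/(8 - 0) ≡ 2/8 mod 13. 8⁻¹ ≡ 5 (mod 13), so λ ≡ 10.
  x = λ² - 0 - 8 = 100 - 8 ≡ 1; y = λ·(0 - 1) - 0 ≡ 3. → (1, 3)
5P: (1, 3) + (8, 2). λ = (2 - 3)/(8 - 1) ≡ 12/7 mod 13. 7⁻¹ ≡ 2 (mod 13), so λ ≡ 11.
  x = λ² - 1 - 8 = 121 - 9 ≡ 8; y = λ·(1 - 8) - 3 ≡ 11. → (8, 11)
6P: (8, 11) + (8, 2): same x and y₁ ≡ -y₂, so the sum is ∞.
6P = ∞, so the order is 6.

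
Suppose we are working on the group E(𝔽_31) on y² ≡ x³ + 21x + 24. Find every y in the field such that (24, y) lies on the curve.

x³ + 21x + 24 = 14352 ≡ 30 (mod 31).
30 is a non-residue mod 31; no y exists.

none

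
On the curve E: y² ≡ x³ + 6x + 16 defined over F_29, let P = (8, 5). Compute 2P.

tangent at (8, 5): λ = (3·8² + 6)/(2·5) ≡ 24/10. 10⁻¹ ≡ 3 (mod 29) since 10·3 = 30 ≡ 1, so λ ≡ 24·3 ≡ 14.
  x = λ² - 8 - 8 = 196 - 16 ≡ 6; y = λ·(8 - 6) - 5 ≡ 23. → (6, 23)

(6, 23)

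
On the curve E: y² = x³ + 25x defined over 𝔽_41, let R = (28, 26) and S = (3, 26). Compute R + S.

(10, 15)

(28, 26) + (3, 26). λ = (26 - 26)/(3 - 28) ≡ 0/16 mod 41. 16⁻¹ ≡ 18 (mod 41), so λ ≡ 0.
  x = λ² - 28 - 3 = 0 - 31 ≡ 10; y = λ·(28 - 10) - 26 ≡ 15. → (10, 15)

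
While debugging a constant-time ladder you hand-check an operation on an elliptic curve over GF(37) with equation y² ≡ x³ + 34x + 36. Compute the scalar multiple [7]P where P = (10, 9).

Repeated addition: build up to 7P.
2P: tangent at (10, 9): λ = (3·10² + 34)/(2·9) ≡ 1/18. 18⁻¹ ≡ 35 (mod 37), so λ ≡ 1·35 ≡ 35.
  x = λ² - 10 - 10 = 1225 - 20 ≡ 21; y = λ·(10 - 21) - 9 ≡ 13. → (21, 13)
3P: (21, 13) + (10, 9). λ = (9 - 13)/(10 - 21) ≡ 33/26 mod 37. 26⁻¹ ≡ 10 (mod 37), so λ ≡ 34.
  x = λ² - 21 - 10 = 1156 - 31 ≡ 15; y = λ·(21 - 15) - 13 ≡ 6. → (15, 6)
4P: (15, 6) + (10, 9). λ = (9 - 6)/(10 - 15) ≡ 3/32 mod 37. 32⁻¹ ≡ 22 (mod 37), so λ ≡ 29.
  x = λ² - 15 - 10 = 841 - 25 ≡ 2; y = λ·(15 - 2) - 6 ≡ 1. → (2, 1)
5P: (2, 1) + (10, 9). λ = (9 - 1)/(10 - 2) ≡ 8/8 mod 37. 8⁻¹ ≡ 14 (mod 37) since 8·14 = 112 ≡ 1, so λ ≡ 1.
  x = λ² - 2 - 10 = 1 - 12 ≡ 26; y = λ·(2 - 26) - 1 ≡ 12. → (26, 12)
6P: (26, 12) + (10, 9). λ = (9 - 12)/(10 - 26) ≡ 34/21 mod 37. 21⁻¹ ≡ 30 (mod 37) since 21·30 = 630 ≡ 1, so λ ≡ 21.
  x = λ² - 26 - 10 = 441 - 36 ≡ 35; y = λ·(26 - 35) - 12 ≡ 21. → (35, 21)
7P: (35, 21) + (10, 9). λ = (9 - 21)/(10 - 35) ≡ 25/12 mod 37. 12⁻¹ ≡ 34 (mod 37), so λ ≡ 36.
  x = λ² - 35 - 10 = 1296 - 45 ≡ 30; y = λ·(35 - 30) - 21 ≡ 11. → (30, 11)

(30, 11)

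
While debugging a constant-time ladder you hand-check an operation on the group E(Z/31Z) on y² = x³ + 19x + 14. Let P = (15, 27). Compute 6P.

Double-and-add on 6 = (110)₂. Start with P = (15, 27) for the leading 1-bit.
double: tangent at (15, 27): λ = (3·15² + 19)/(2·27) ≡ 12/23. 23⁻¹ ≡ 27 (mod 31) since 23·27 = 621 ≡ 1, so λ ≡ 12·27 ≡ 14.
  x = λ² - 15 - 15 = 196 - 30 ≡ 11; y = λ·(15 - 11) - 27 ≡ 29. → (11, 29)
add P: (11, 29) + (15, 27). λ = (27 - 29)/(15 - 11) ≡ 29/4 mod 31. 4⁻¹ ≡ 8 (mod 31), so λ ≡ 15.
  x = λ² - 11 - 15 = 225 - 26 ≡ 13; y = λ·(11 - 13) - 29 ≡ 3. → (13, 3)
double: tangent at (13, 3): λ = (3·13² + 19)/(2·3) ≡ 30/6. 6⁻¹ ≡ 26 (mod 31), so λ ≡ 30·26 ≡ 5.
  x = λ² - 13 - 13 = 25 - 26 ≡ 30; y = λ·(13 - 30) - 3 ≡ 5. → (30, 5)

(30, 5)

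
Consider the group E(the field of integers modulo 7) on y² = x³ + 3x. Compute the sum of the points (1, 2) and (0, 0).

(1, 2) + (0, 0). λ = (0 - 2)/(0 - 1) ≡ 5/6 mod 7. 6⁻¹ ≡ 6 (mod 7), so λ ≡ 2.
  x = λ² - 1 - 0 = 4 - 1 ≡ 3; y = λ·(1 - 3) - 2 ≡ 1. → (3, 1)

(3, 1)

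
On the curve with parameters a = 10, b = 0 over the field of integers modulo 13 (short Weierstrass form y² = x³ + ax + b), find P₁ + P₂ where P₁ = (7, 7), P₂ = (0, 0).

(7, 7) + (0, 0). λ = (0 - 7)/(0 - 7) ≡ 6/6 mod 13. 6⁻¹ ≡ 11 (mod 13), so λ ≡ 1.
  x = λ² - 7 - 0 = 1 - 7 ≡ 7; y = λ·(7 - 7) - 7 ≡ 6. → (7, 6)

(7, 6)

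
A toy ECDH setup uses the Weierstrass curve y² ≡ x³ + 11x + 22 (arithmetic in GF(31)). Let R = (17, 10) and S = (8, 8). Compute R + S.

(16, 4)

(17, 10) + (8, 8). λ = (8 - 10)/(8 - 17) ≡ 29/22 mod 31. 22⁻¹ ≡ 24 (mod 31) since 22·24 = 528 ≡ 1, so λ ≡ 14.
  x = λ² - 17 - 8 = 196 - 25 ≡ 16; y = λ·(17 - 16) - 10 ≡ 4. → (16, 4)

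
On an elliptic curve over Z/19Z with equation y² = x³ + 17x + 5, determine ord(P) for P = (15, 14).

2P: tangent at (15, 14): λ = (3·15² + 17)/(2·14) ≡ 8/9. 9⁻¹ ≡ 17 (mod 19) since 9·17 = 153 ≡ 1, so λ ≡ 8·17 ≡ 3.
  x = λ² - 15 - 15 = 9 - 30 ≡ 17; y = λ·(15 - 17) - 14 ≡ 18. → (17, 18)
3P: (17, 18) + (15, 14). λ = (14 - 18)/(15 - 17) ≡ 15/17 mod 19. 17⁻¹ ≡ 9 (mod 19), so λ ≡ 2.
  x = λ² - 17 - 15 = 4 - 32 ≡ 10; y = λ·(17 - 10) - 18 ≡ 15. → (10, 15)
4P: (10, 15) + (15, 14). λ = (14 - 15)/(15 - 10) ≡ 18/5 mod 19. 5⁻¹ ≡ 4 (mod 19), so λ ≡ 15.
  x = λ² - 10 - 15 = 225 - 25 ≡ 10; y = λ·(10 - 10) - 15 ≡ 4. → (10, 4)
5P: (10, 4) + (15, 14). λ = (14 - 4)/(15 - 10) ≡ 10/5 mod 19. 5⁻¹ ≡ 4 (mod 19) since 5·4 = 20 ≡ 1, so λ ≡ 2.
  x = λ² - 10 - 15 = 4 - 25 ≡ 17; y = λ·(10 - 17) - 4 ≡ 1. → (17, 1)
6P: (17, 1) + (15, 14). λ = (14 - 1)/(15 - 17) ≡ 13/17 mod 19. 17⁻¹ ≡ 9 (mod 19), so λ ≡ 3.
  x = λ² - 17 - 15 = 9 - 32 ≡ 15; y = λ·(17 - 15) - 1 ≡ 5. → (15, 5)
7P: (15, 5) + (15, 14): same x and y₁ ≡ -y₂, so the sum is 𝒪.
7P = 𝒪, so the order is 7.

7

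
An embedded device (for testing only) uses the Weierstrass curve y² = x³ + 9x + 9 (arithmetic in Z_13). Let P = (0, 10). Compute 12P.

Double-and-add on 12 = (1100)₂. Start with P = (0, 10) for the leading 1-bit.
double: tangent at (0, 10): λ = (3·0² + 9)/(2·10) ≡ 9/7. 7⁻¹ ≡ 2 (mod 13), so λ ≡ 9·2 ≡ 5.
  x = λ² - 0 - 0 = 25 - 0 ≡ 12; y = λ·(0 - 12) - 10 ≡ 8. → (12, 8)
add P: (12, 8) + (0, 10). λ = (10 - 8)/(0 - 12) ≡ 2/1 mod 13. 1⁻¹ ≡ 1 (mod 13), so λ ≡ 2.
  x = λ² - 12 - 0 = 4 - 12 ≡ 5; y = λ·(12 - 5) - 8 ≡ 6. → (5, 6)
double: tangent at (5, 6): λ = (3·5² + 9)/(2·6) ≡ 6/12. 12⁻¹ ≡ 12 (mod 13), so λ ≡ 6·12 ≡ 7.
  x = λ² - 5 - 5 = 49 - 10 ≡ 0; y = λ·(5 - 0) - 6 ≡ 3. → (0, 3)
double: tangent at (0, 3): λ = (3·0² + 9)/(2·3) ≡ 9/6. 6⁻¹ ≡ 11 (mod 13) since 6·11 = 66 ≡ 1, so λ ≡ 9·11 ≡ 8.
  x = λ² - 0 - 0 = 64 - 0 ≡ 12; y = λ·(0 - 12) - 3 ≡ 5. → (12, 5)

(12, 5)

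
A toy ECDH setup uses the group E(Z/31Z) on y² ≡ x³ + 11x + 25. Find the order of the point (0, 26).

5

2P: tangent at (0, 26): λ = (3·0² + 11)/(2·26) ≡ 11/21. 21⁻¹ ≡ 3 (mod 31) since 21·3 = 63 ≡ 1, so λ ≡ 11·3 ≡ 2.
  x = λ² - 0 - 0 = 4 - 0 ≡ 4; y = λ·(0 - 4) - 26 ≡ 28. → (4, 28)
3P: (4, 28) + (0, 26). λ = (26 - 28)/(0 - 4) ≡ 29/27 mod 31. 27⁻¹ ≡ 23 (mod 31) since 27·23 = 621 ≡ 1, so λ ≡ 16.
  x = λ² - 4 - 0 = 256 - 4 ≡ 4; y = λ·(4 - 4) - 28 ≡ 3. → (4, 3)
4P: (4, 3) + (0, 26). λ = (26 - 3)/(0 - 4) ≡ 23/27 mod 31. 27⁻¹ ≡ 23 (mod 31), so λ ≡ 2.
  x = λ² - 4 - 0 = 4 - 4 ≡ 0; y = λ·(4 - 0) - 3 ≡ 5. → (0, 5)
5P: (0, 5) + (0, 26): same x and y₁ ≡ -y₂, so the sum is O.
5P = O, so the order is 5.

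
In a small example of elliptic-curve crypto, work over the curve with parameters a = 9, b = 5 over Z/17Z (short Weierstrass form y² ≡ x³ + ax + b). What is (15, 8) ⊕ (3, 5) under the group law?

(15, 8) + (3, 5). λ = (5 - 8)/(3 - 15) ≡ 14/5 mod 17. 5⁻¹ ≡ 7 (mod 17), so λ ≡ 13.
  x = λ² - 15 - 3 = 169 - 18 ≡ 15; y = λ·(15 - 15) - 8 ≡ 9. → (15, 9)

(15, 9)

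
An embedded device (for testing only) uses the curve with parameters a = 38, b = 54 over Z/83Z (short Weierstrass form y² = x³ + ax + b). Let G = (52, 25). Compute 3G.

(59, 3)

Repeated addition: build up to 3G.
2G: tangent at (52, 25): λ = (3·52² + 38)/(2·25) ≡ 16/50. 50⁻¹ ≡ 5 (mod 83) since 50·5 = 250 ≡ 1, so λ ≡ 16·5 ≡ 80.
  x = λ² - 52 - 52 = 6400 - 104 ≡ 71; y = λ·(52 - 71) - 25 ≡ 32. → (71, 32)
3G: (71, 32) + (52, 25). λ = (25 - 32)/(52 - 71) ≡ 76/64 mod 83. 64⁻¹ ≡ 48 (mod 83), so λ ≡ 79.
  x = λ² - 71 - 52 = 6241 - 123 ≡ 59; y = λ·(71 - 59) - 32 ≡ 3. → (59, 3)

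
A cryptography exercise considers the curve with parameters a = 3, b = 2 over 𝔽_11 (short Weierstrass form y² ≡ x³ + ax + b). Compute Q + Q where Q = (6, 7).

tangent at (6, 7): λ = (3·6² + 3)/(2·7) ≡ 1/3. 3⁻¹ ≡ 4 (mod 11), so λ ≡ 1·4 ≡ 4.
  x = λ² - 6 - 6 = 16 - 12 ≡ 4; y = λ·(6 - 4) - 7 ≡ 1. → (4, 1)

(4, 1)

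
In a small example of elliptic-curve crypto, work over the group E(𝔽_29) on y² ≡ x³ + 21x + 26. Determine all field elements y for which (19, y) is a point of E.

11, 18

x³ + 21x + 26 = 7284 ≡ 5 (mod 29).
Square roots of 5 mod 29: 11 and 18 (since 11² = 121 ≡ 5).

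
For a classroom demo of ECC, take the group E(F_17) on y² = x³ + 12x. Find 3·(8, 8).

(16, 15)

Write P = (8, 8).
Repeated addition: build up to 3P.
2P: tangent at (8, 8): λ = (3·8² + 12)/(2·8) ≡ 0/16. 16⁻¹ ≡ 16 (mod 17) since 16·16 = 256 ≡ 1, so λ ≡ 0·16 ≡ 0.
  x = λ² - 8 - 8 = 0 - 16 ≡ 1; y = λ·(8 - 1) - 8 ≡ 9. → (1, 9)
3P: (1, 9) + (8, 8). λ = (8 - 9)/(8 - 1) ≡ 16/7 mod 17. 7⁻¹ ≡ 5 (mod 17) since 7·5 = 35 ≡ 1, so λ ≡ 12.
  x = λ² - 1 - 8 = 144 - 9 ≡ 16; y = λ·(1 - 16) - 9 ≡ 15. → (16, 15)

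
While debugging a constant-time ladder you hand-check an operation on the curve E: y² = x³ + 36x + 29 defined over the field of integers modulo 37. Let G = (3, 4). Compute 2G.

tangent at (3, 4): λ = (3·3² + 36)/(2·4) ≡ 26/8. 8⁻¹ ≡ 14 (mod 37) since 8·14 = 112 ≡ 1, so λ ≡ 26·14 ≡ 31.
  x = λ² - 3 - 3 = 961 - 6 ≡ 30; y = λ·(3 - 30) - 4 ≡ 10. → (30, 10)

(30, 10)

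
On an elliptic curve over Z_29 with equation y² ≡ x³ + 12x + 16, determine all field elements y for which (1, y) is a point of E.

x³ + 12x + 16 = 29 ≡ 0 (mod 29).
Only y = 0 satisfies y² ≡ 0.

0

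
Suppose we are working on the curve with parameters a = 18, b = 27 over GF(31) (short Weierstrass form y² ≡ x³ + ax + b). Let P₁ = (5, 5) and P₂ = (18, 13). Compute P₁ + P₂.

(17, 21)

(5, 5) + (18, 13). λ = (13 - 5)/(18 - 5) ≡ 8/13 mod 31. 13⁻¹ ≡ 12 (mod 31) since 13·12 = 156 ≡ 1, so λ ≡ 3.
  x = λ² - 5 - 18 = 9 - 23 ≡ 17; y = λ·(5 - 17) - 5 ≡ 21. → (17, 21)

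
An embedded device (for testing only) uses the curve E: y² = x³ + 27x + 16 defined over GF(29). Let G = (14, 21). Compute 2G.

(17, 20)

tangent at (14, 21): λ = (3·14² + 27)/(2·21) ≡ 6/13. 13⁻¹ ≡ 9 (mod 29), so λ ≡ 6·9 ≡ 25.
  x = λ² - 14 - 14 = 625 - 28 ≡ 17; y = λ·(14 - 17) - 21 ≡ 20. → (17, 20)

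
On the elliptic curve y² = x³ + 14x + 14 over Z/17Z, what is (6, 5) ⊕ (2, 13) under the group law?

(6, 5) + (2, 13). λ = (13 - 5)/(2 - 6) ≡ 8/13 mod 17. 13⁻¹ ≡ 4 (mod 17) since 13·4 = 52 ≡ 1, so λ ≡ 15.
  x = λ² - 6 - 2 = 225 - 8 ≡ 13; y = λ·(6 - 13) - 5 ≡ 9. → (13, 9)

(13, 9)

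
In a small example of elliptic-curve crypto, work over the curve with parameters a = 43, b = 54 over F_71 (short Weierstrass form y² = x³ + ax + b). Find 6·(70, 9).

Write G = (70, 9).
Double-and-add on 6 = (110)₂. Start with G = (70, 9) for the leading 1-bit.
double: tangent at (70, 9): λ = (3·70² + 43)/(2·9) ≡ 46/18. 18⁻¹ ≡ 4 (mod 71), so λ ≡ 46·4 ≡ 42.
  x = λ² - 70 - 70 = 1764 - 140 ≡ 62; y = λ·(70 - 62) - 9 ≡ 43. → (62, 43)
add G: (62, 43) + (70, 9). λ = (9 - 43)/(70 - 62) ≡ 37/8 mod 71. 8⁻¹ ≡ 9 (mod 71) since 8·9 = 72 ≡ 1, so λ ≡ 49.
  x = λ² - 62 - 70 = 2401 - 132 ≡ 68; y = λ·(62 - 68) - 43 ≡ 18. → (68, 18)
double: tangent at (68, 18): λ = (3·68² + 43)/(2·18) ≡ 70/36. 36⁻¹ ≡ 2 (mod 71), so λ ≡ 70·2 ≡ 69.
  x = λ² - 68 - 68 = 4761 - 136 ≡ 10; y = λ·(68 - 10) - 18 ≡ 8. → (10, 8)

(10, 8)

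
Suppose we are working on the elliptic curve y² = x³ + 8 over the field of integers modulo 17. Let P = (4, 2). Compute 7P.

(4, 2)

Double-and-add on 7 = (111)₂. Start with P = (4, 2) for the leading 1-bit.
double: tangent at (4, 2): λ = (3·4² + 0)/(2·2) ≡ 14/4. 4⁻¹ ≡ 13 (mod 17) since 4·13 = 52 ≡ 1, so λ ≡ 14·13 ≡ 12.
  x = λ² - 4 - 4 = 144 - 8 ≡ 0; y = λ·(4 - 0) - 2 ≡ 12. → (0, 12)
add P: (0, 12) + (4, 2). λ = (2 - 12)/(4 - 0) ≡ 7/4 mod 17. 4⁻¹ ≡ 13 (mod 17) since 4·13 = 52 ≡ 1, so λ ≡ 6.
  x = λ² - 0 - 4 = 36 - 4 ≡ 15; y = λ·(0 - 15) - 12 ≡ 0. → (15, 0)
double: (15, 0) + (15, 0): same x and y₁ ≡ -y₂, so the sum is O.
add P: O + (4, 2) = (4, 2) (identity).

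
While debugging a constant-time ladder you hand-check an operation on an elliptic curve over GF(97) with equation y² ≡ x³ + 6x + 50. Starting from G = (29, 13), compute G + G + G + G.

(62, 79)

Double-and-add on 4 = (100)₂. Start with G = (29, 13) for the leading 1-bit.
double: tangent at (29, 13): λ = (3·29² + 6)/(2·13) ≡ 7/26. 26⁻¹ ≡ 56 (mod 97) since 26·56 = 1456 ≡ 1, so λ ≡ 7·56 ≡ 4.
  x = λ² - 29 - 29 = 16 - 58 ≡ 55; y = λ·(29 - 55) - 13 ≡ 77. → (55, 77)
double: tangent at (55, 77): λ = (3·55² + 6)/(2·77) ≡ 60/57. 57⁻¹ ≡ 80 (mod 97), so λ ≡ 60·80 ≡ 47.
  x = λ² - 55 - 55 = 2209 - 110 ≡ 62; y = λ·(55 - 62) - 77 ≡ 79. → (62, 79)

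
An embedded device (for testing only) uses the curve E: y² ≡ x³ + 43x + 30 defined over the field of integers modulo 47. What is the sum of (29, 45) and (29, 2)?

The two points share x = 29 and their y-coordinates satisfy 45 + 2 ≡ 0 (mod 47), so they are inverses. Their sum is the point at infinity.

O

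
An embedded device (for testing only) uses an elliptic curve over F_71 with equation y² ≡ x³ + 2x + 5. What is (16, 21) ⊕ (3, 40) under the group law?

(68, 55)

(16, 21) + (3, 40). λ = (40 - 21)/(3 - 16) ≡ 19/58 mod 71. 58⁻¹ ≡ 60 (mod 71), so λ ≡ 4.
  x = λ² - 16 - 3 = 16 - 19 ≡ 68; y = λ·(16 - 68) - 21 ≡ 55. → (68, 55)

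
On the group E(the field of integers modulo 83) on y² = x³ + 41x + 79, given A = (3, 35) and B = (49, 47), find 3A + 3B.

First 3A:
Repeated addition: build up to 3A.
2A: tangent at (3, 35): λ = (3·3² + 41)/(2·35) ≡ 68/70. 70⁻¹ ≡ 51 (mod 83), so λ ≡ 68·51 ≡ 65.
  x = λ² - 3 - 3 = 4225 - 6 ≡ 69; y = λ·(3 - 69) - 35 ≡ 74. → (69, 74)
3A: (69, 74) + (3, 35). λ = (35 - 74)/(3 - 69) ≡ 44/17 mod 83. 17⁻¹ ≡ 44 (mod 83), so λ ≡ 27.
  x = λ² - 69 - 3 = 729 - 72 ≡ 76; y = λ·(69 - 76) - 74 ≡ 69. → (76, 69)
3A = (76, 69).
Next 3B:
Repeated addition: build up to 3B.
2B: tangent at (49, 47): λ = (3·49² + 41)/(2·47) ≡ 23/11. 11⁻¹ ≡ 68 (mod 83) since 11·68 = 748 ≡ 1, so λ ≡ 23·68 ≡ 70.
  x = λ² - 49 - 49 = 4900 - 98 ≡ 71; y = λ·(49 - 71) - 47 ≡ 73. → (71, 73)
3B: (71, 73) + (49, 47). λ = (47 - 73)/(49 - 71) ≡ 57/61 mod 83. 61⁻¹ ≡ 49 (mod 83), so λ ≡ 54.
  x = λ² - 71 - 49 = 2916 - 120 ≡ 57; y = λ·(71 - 57) - 73 ≡ 19. → (57, 19)
3B = (57, 19).
Finally 3A + 3B:
(76, 69) + (57, 19). λ = (19 - 69)/(57 - 76) ≡ 33/64 mod 83. 64⁻¹ ≡ 48 (mod 83) since 64·48 = 3072 ≡ 1, so λ ≡ 7.
  x = λ² - 76 - 57 = 49 - 133 ≡ 82; y = λ·(76 - 82) - 69 ≡ 55. → (82, 55)

(82, 55)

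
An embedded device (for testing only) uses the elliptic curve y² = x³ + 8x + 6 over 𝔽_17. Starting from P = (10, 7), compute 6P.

(6, 10)

Repeated addition: build up to 6P.
2P: tangent at (10, 7): λ = (3·10² + 8)/(2·7) ≡ 2/14. 14⁻¹ ≡ 11 (mod 17) since 14·11 = 154 ≡ 1, so λ ≡ 2·11 ≡ 5.
  x = λ² - 10 - 10 = 25 - 20 ≡ 5; y = λ·(10 - 5) - 7 ≡ 1. → (5, 1)
3P: (5, 1) + (10, 7). λ = (7 - 1)/(10 - 5) ≡ 6/5 mod 17. 5⁻¹ ≡ 7 (mod 17), so λ ≡ 8.
  x = λ² - 5 - 10 = 64 - 15 ≡ 15; y = λ·(5 - 15) - 1 ≡ 4. → (15, 4)
4P: (15, 4) + (10, 7). λ = (7 - 4)/(10 - 15) ≡ 3/12 mod 17. 12⁻¹ ≡ 10 (mod 17), so λ ≡ 13.
  x = λ² - 15 - 10 = 169 - 25 ≡ 8; y = λ·(15 - 8) - 4 ≡ 2. → (8, 2)
5P: (8, 2) + (10, 7). λ = (7 - 2)/(10 - 8) ≡ 5/2 mod 17. 2⁻¹ ≡ 9 (mod 17), so λ ≡ 11.
  x = λ² - 8 - 10 = 121 - 18 ≡ 1; y = λ·(8 - 1) - 2 ≡ 7. → (1, 7)
6P: (1, 7) + (10, 7). λ = (7 - 7)/(10 - 1) ≡ 0/9 mod 17. 9⁻¹ ≡ 2 (mod 17), so λ ≡ 0.
  x = λ² - 1 - 10 = 0 - 11 ≡ 6; y = λ·(1 - 6) - 7 ≡ 10. → (6, 10)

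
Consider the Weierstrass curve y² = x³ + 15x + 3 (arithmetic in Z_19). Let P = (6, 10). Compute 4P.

Repeated addition: build up to 4P.
2P: tangent at (6, 10): λ = (3·6² + 15)/(2·10) ≡ 9/1. 1⁻¹ ≡ 1 (mod 19), so λ ≡ 9·1 ≡ 9.
  x = λ² - 6 - 6 = 81 - 12 ≡ 12; y = λ·(6 - 12) - 10 ≡ 12. → (12, 12)
3P: (12, 12) + (6, 10). λ = (10 - 12)/(6 - 12) ≡ 17/13 mod 19. 13⁻¹ ≡ 3 (mod 19) since 13·3 = 39 ≡ 1, so λ ≡ 13.
  x = λ² - 12 - 6 = 169 - 18 ≡ 18; y = λ·(12 - 18) - 12 ≡ 5. → (18, 5)
4P: (18, 5) + (6, 10). λ = (10 - 5)/(6 - 18) ≡ 5/7 mod 19. 7⁻¹ ≡ 11 (mod 19), so λ ≡ 17.
  x = λ² - 18 - 6 = 289 - 24 ≡ 18; y = λ·(18 - 18) - 5 ≡ 14. → (18, 14)

(18, 14)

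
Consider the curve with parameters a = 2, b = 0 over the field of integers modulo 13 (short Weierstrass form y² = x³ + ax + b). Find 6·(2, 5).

(1, 4)

Write G = (2, 5).
Double-and-add on 6 = (110)₂. Start with G = (2, 5) for the leading 1-bit.
double: tangent at (2, 5): λ = (3·2² + 2)/(2·5) ≡ 1/10. 10⁻¹ ≡ 4 (mod 13), so λ ≡ 1·4 ≡ 4.
  x = λ² - 2 - 2 = 16 - 4 ≡ 12; y = λ·(2 - 12) - 5 ≡ 7. → (12, 7)
add G: (12, 7) + (2, 5). λ = (5 - 7)/(2 - 12) ≡ 11/3 mod 13. 3⁻¹ ≡ 9 (mod 13), so λ ≡ 8.
  x = λ² - 12 - 2 = 64 - 14 ≡ 11; y = λ·(12 - 11) - 7 ≡ 1. → (11, 1)
double: tangent at (11, 1): λ = (3·11² + 2)/(2·1) ≡ 1/2. 2⁻¹ ≡ 7 (mod 13), so λ ≡ 1·7 ≡ 7.
  x = λ² - 11 - 11 = 49 - 22 ≡ 1; y = λ·(11 - 1) - 1 ≡ 4. → (1, 4)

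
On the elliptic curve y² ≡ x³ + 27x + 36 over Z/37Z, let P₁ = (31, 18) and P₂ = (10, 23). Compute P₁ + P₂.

(31, 18) + (10, 23). λ = (23 - 18)/(10 - 31) ≡ 5/16 mod 37. 16⁻¹ ≡ 7 (mod 37), so λ ≡ 35.
  x = λ² - 31 - 10 = 1225 - 41 ≡ 0; y = λ·(31 - 0) - 18 ≡ 31. → (0, 31)

(0, 31)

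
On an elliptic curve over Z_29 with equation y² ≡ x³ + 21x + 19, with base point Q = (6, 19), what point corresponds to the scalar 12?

(26, 25)

Double-and-add on 12 = (1100)₂. Start with Q = (6, 19) for the leading 1-bit.
double: tangent at (6, 19): λ = (3·6² + 21)/(2·19) ≡ 13/9. 9⁻¹ ≡ 13 (mod 29), so λ ≡ 13·13 ≡ 24.
  x = λ² - 6 - 6 = 576 - 12 ≡ 13; y = λ·(6 - 13) - 19 ≡ 16. → (13, 16)
add Q: (13, 16) + (6, 19). λ = (19 - 16)/(6 - 13) ≡ 3/22 mod 29. 22⁻¹ ≡ 4 (mod 29), so λ ≡ 12.
  x = λ² - 13 - 6 = 144 - 19 ≡ 9; y = λ·(13 - 9) - 16 ≡ 3. → (9, 3)
double: tangent at (9, 3): λ = (3·9² + 21)/(2·3) ≡ 3/6. 6⁻¹ ≡ 5 (mod 29), so λ ≡ 3·5 ≡ 15.
  x = λ² - 9 - 9 = 225 - 18 ≡ 4; y = λ·(9 - 4) - 3 ≡ 14. → (4, 14)
double: tangent at (4, 14): λ = (3·4² + 21)/(2·14) ≡ 11/28. 28⁻¹ ≡ 28 (mod 29), so λ ≡ 11·28 ≡ 18.
  x = λ² - 4 - 4 = 324 - 8 ≡ 26; y = λ·(4 - 26) - 14 ≡ 25. → (26, 25)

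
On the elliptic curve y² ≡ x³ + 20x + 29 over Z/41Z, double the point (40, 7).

(7, 15)

tangent at (40, 7): λ = (3·40² + 20)/(2·7) ≡ 23/14. 14⁻¹ ≡ 3 (mod 41), so λ ≡ 23·3 ≡ 28.
  x = λ² - 40 - 40 = 784 - 80 ≡ 7; y = λ·(40 - 7) - 7 ≡ 15. → (7, 15)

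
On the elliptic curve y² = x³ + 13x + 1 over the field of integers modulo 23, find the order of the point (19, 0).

2

2P: (19, 0) + (19, 0): same x and y₁ ≡ -y₂, so the sum is ∞.
2P = ∞, so the order is 2.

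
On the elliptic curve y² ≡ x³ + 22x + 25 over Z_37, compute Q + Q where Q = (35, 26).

tangent at (35, 26): λ = (3·35² + 22)/(2·26) ≡ 34/15. 15⁻¹ ≡ 5 (mod 37) since 15·5 = 75 ≡ 1, so λ ≡ 34·5 ≡ 22.
  x = λ² - 35 - 35 = 484 - 70 ≡ 7; y = λ·(35 - 7) - 26 ≡ 35. → (7, 35)

(7, 35)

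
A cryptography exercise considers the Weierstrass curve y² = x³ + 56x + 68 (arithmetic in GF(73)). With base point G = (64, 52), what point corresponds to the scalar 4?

(45, 45)

Repeated addition: build up to 4G.
2G: tangent at (64, 52): λ = (3·64² + 56)/(2·52) ≡ 7/31. 31⁻¹ ≡ 33 (mod 73), so λ ≡ 7·33 ≡ 12.
  x = λ² - 64 - 64 = 144 - 128 ≡ 16; y = λ·(64 - 16) - 52 ≡ 13. → (16, 13)
3G: (16, 13) + (64, 52). λ = (52 - 13)/(64 - 16) ≡ 39/48 mod 73. 48⁻¹ ≡ 35 (mod 73) since 48·35 = 1680 ≡ 1, so λ ≡ 51.
  x = λ² - 16 - 64 = 2601 - 80 ≡ 39; y = λ·(16 - 39) - 13 ≡ 55. → (39, 55)
4G: (39, 55) + (64, 52). λ = (52 - 55)/(64 - 39) ≡ 70/25 mod 73. 25⁻¹ ≡ 38 (mod 73) since 25·38 = 950 ≡ 1, so λ ≡ 32.
  x = λ² - 39 - 64 = 1024 - 103 ≡ 45; y = λ·(39 - 45) - 55 ≡ 45. → (45, 45)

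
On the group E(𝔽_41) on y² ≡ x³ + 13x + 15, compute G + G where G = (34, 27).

(9, 0)

tangent at (34, 27): λ = (3·34² + 13)/(2·27) ≡ 37/13. 13⁻¹ ≡ 19 (mod 41), so λ ≡ 37·19 ≡ 6.
  x = λ² - 34 - 34 = 36 - 68 ≡ 9; y = λ·(34 - 9) - 27 ≡ 0. → (9, 0)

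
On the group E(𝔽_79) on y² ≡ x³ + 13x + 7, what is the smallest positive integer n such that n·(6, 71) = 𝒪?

3

2P: tangent at (6, 71): λ = (3·6² + 13)/(2·71) ≡ 42/63. 63⁻¹ ≡ 74 (mod 79), so λ ≡ 42·74 ≡ 27.
  x = λ² - 6 - 6 = 729 - 12 ≡ 6; y = λ·(6 - 6) - 71 ≡ 8. → (6, 8)
3P: (6, 8) + (6, 71): same x and y₁ ≡ -y₂, so the sum is 𝒪.
3P = 𝒪, so the order is 3.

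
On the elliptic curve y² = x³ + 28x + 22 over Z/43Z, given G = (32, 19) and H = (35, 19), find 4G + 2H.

First 4G:
Double-and-add on 4 = (100)₂. Start with G = (32, 19) for the leading 1-bit.
double: tangent at (32, 19): λ = (3·32² + 28)/(2·19) ≡ 4/38. 38⁻¹ ≡ 17 (mod 43), so λ ≡ 4·17 ≡ 25.
  x = λ² - 32 - 32 = 625 - 64 ≡ 2; y = λ·(32 - 2) - 19 ≡ 0. → (2, 0)
double: (2, 0) + (2, 0): same x and y₁ ≡ -y₂, so the sum is 𝒪.
4G = 𝒪.
Next 2H:
Repeated addition: build up to 2H.
2H: tangent at (35, 19): λ = (3·35² + 28)/(2·19) ≡ 5/38. 38⁻¹ ≡ 17 (mod 43) since 38·17 = 646 ≡ 1, so λ ≡ 5·17 ≡ 42.
  x = λ² - 35 - 35 = 1764 - 70 ≡ 17; y = λ·(35 - 17) - 19 ≡ 6. → (17, 6)
2H = (17, 6).
Finally 4G + 2H:
𝒪 + (17, 6) = (17, 6) (identity).

(17, 6)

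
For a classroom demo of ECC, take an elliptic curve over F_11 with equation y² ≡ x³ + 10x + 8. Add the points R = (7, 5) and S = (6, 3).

(2, 5)

(7, 5) + (6, 3). λ = (3 - 5)/(6 - 7) ≡ 9/10 mod 11. 10⁻¹ ≡ 10 (mod 11) since 10·10 = 100 ≡ 1, so λ ≡ 2.
  x = λ² - 7 - 6 = 4 - 13 ≡ 2; y = λ·(7 - 2) - 5 ≡ 5. → (2, 5)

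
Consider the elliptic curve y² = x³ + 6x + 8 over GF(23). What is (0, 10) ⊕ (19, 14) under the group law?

(5, 18)

(0, 10) + (19, 14). λ = (14 - 10)/(19 - 0) ≡ 4/19 mod 23. 19⁻¹ ≡ 17 (mod 23) since 19·17 = 323 ≡ 1, so λ ≡ 22.
  x = λ² - 0 - 19 = 484 - 19 ≡ 5; y = λ·(0 - 5) - 10 ≡ 18. → (5, 18)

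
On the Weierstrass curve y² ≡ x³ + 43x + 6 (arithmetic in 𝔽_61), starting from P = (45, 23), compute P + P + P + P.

(57, 21)

Repeated addition: build up to 4P.
2P: tangent at (45, 23): λ = (3·45² + 43)/(2·23) ≡ 18/46. 46⁻¹ ≡ 4 (mod 61), so λ ≡ 18·4 ≡ 11.
  x = λ² - 45 - 45 = 121 - 90 ≡ 31; y = λ·(45 - 31) - 23 ≡ 9. → (31, 9)
3P: (31, 9) + (45, 23). λ = (23 - 9)/(45 - 31) ≡ 14/14 mod 61. 14⁻¹ ≡ 48 (mod 61) since 14·48 = 672 ≡ 1, so λ ≡ 1.
  x = λ² - 31 - 45 = 1 - 76 ≡ 47; y = λ·(31 - 47) - 9 ≡ 36. → (47, 36)
4P: (47, 36) + (45, 23). λ = (23 - 36)/(45 - 47) ≡ 48/59 mod 61. 59⁻¹ ≡ 30 (mod 61), so λ ≡ 37.
  x = λ² - 47 - 45 = 1369 - 92 ≡ 57; y = λ·(47 - 57) - 36 ≡ 21. → (57, 21)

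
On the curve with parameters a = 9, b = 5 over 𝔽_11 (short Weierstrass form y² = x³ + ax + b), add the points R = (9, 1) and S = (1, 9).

(9, 1) + (1, 9). λ = (9 - 1)/(1 - 9) ≡ 8/3 mod 11. 3⁻¹ ≡ 4 (mod 11) since 3·4 = 12 ≡ 1, so λ ≡ 10.
  x = λ² - 9 - 1 = 100 - 10 ≡ 2; y = λ·(9 - 2) - 1 ≡ 3. → (2, 3)

(2, 3)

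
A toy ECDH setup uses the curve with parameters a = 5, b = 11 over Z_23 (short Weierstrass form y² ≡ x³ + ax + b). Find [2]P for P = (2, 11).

tangent at (2, 11): λ = (3·2² + 5)/(2·11) ≡ 17/22. 22⁻¹ ≡ 22 (mod 23) since 22·22 = 484 ≡ 1, so λ ≡ 17·22 ≡ 6.
  x = λ² - 2 - 2 = 36 - 4 ≡ 9; y = λ·(2 - 9) - 11 ≡ 16. → (9, 16)

(9, 16)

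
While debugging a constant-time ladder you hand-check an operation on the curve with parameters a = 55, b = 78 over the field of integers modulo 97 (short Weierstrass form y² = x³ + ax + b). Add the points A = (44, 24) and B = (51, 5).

(44, 24) + (51, 5). λ = (5 - 24)/(51 - 44) ≡ 78/7 mod 97. 7⁻¹ ≡ 14 (mod 97) since 7·14 = 98 ≡ 1, so λ ≡ 25.
  x = λ² - 44 - 51 = 625 - 95 ≡ 45; y = λ·(44 - 45) - 24 ≡ 48. → (45, 48)

(45, 48)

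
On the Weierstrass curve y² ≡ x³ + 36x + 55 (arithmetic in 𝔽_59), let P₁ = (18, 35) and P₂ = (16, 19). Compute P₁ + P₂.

(18, 35) + (16, 19). λ = (19 - 35)/(16 - 18) ≡ 43/57 mod 59. 57⁻¹ ≡ 29 (mod 59), so λ ≡ 8.
  x = λ² - 18 - 16 = 64 - 34 ≡ 30; y = λ·(18 - 30) - 35 ≡ 46. → (30, 46)

(30, 46)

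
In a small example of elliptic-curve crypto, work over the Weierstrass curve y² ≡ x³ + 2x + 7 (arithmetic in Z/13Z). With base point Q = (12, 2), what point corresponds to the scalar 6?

(6, 1)

Double-and-add on 6 = (110)₂. Start with Q = (12, 2) for the leading 1-bit.
double: tangent at (12, 2): λ = (3·12² + 2)/(2·2) ≡ 5/4. 4⁻¹ ≡ 10 (mod 13), so λ ≡ 5·10 ≡ 11.
  x = λ² - 12 - 12 = 121 - 24 ≡ 6; y = λ·(12 - 6) - 2 ≡ 12. → (6, 12)
add Q: (6, 12) + (12, 2). λ = (2 - 12)/(12 - 6) ≡ 3/6 mod 13. 6⁻¹ ≡ 11 (mod 13), so λ ≡ 7.
  x = λ² - 6 - 12 = 49 - 18 ≡ 5; y = λ·(6 - 5) - 12 ≡ 8. → (5, 8)
double: tangent at (5, 8): λ = (3·5² + 2)/(2·8) ≡ 12/3. 3⁻¹ ≡ 9 (mod 13), so λ ≡ 12·9 ≡ 4.
  x = λ² - 5 - 5 = 16 - 10 ≡ 6; y = λ·(5 - 6) - 8 ≡ 1. → (6, 1)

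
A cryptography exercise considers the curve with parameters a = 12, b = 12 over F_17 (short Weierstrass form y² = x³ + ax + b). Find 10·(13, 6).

(1, 5)

Write P = (13, 6).
Double-and-add on 10 = (1010)₂. Start with P = (13, 6) for the leading 1-bit.
double: tangent at (13, 6): λ = (3·13² + 12)/(2·6) ≡ 9/12. 12⁻¹ ≡ 10 (mod 17) since 12·10 = 120 ≡ 1, so λ ≡ 9·10 ≡ 5.
  x = λ² - 13 - 13 = 25 - 26 ≡ 16; y = λ·(13 - 16) - 6 ≡ 13. → (16, 13)
double: tangent at (16, 13): λ = (3·16² + 12)/(2·13) ≡ 15/9. 9⁻¹ ≡ 2 (mod 17) since 9·2 = 18 ≡ 1, so λ ≡ 15·2 ≡ 13.
  x = λ² - 16 - 16 = 169 - 32 ≡ 1; y = λ·(16 - 1) - 13 ≡ 12. → (1, 12)
add P: (1, 12) + (13, 6). λ = (6 - 12)/(13 - 1) ≡ 11/12 mod 17. 12⁻¹ ≡ 10 (mod 17), so λ ≡ 8.
  x = λ² - 1 - 13 = 64 - 14 ≡ 16; y = λ·(1 - 16) - 12 ≡ 4. → (16, 4)
double: tangent at (16, 4): λ = (3·16² + 12)/(2·4) ≡ 15/8. 8⁻¹ ≡ 15 (mod 17) since 8·15 = 120 ≡ 1, so λ ≡ 15·15 ≡ 4.
  x = λ² - 16 - 16 = 16 - 32 ≡ 1; y = λ·(16 - 1) - 4 ≡ 5. → (1, 5)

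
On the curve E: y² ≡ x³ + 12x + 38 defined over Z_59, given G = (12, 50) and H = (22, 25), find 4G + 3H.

(5, 20)

First 4G:
Double-and-add on 4 = (100)₂. Start with G = (12, 50) for the leading 1-bit.
double: tangent at (12, 50): λ = (3·12² + 12)/(2·50) ≡ 31/41. 41⁻¹ ≡ 36 (mod 59) since 41·36 = 1476 ≡ 1, so λ ≡ 31·36 ≡ 54.
  x = λ² - 12 - 12 = 2916 - 24 ≡ 1; y = λ·(12 - 1) - 50 ≡ 13. → (1, 13)
double: tangent at (1, 13): λ = (3·1² + 12)/(2·13) ≡ 15/26. 26⁻¹ ≡ 25 (mod 59), so λ ≡ 15·25 ≡ 21.
  x = λ² - 1 - 1 = 441 - 2 ≡ 26; y = λ·(1 - 26) - 13 ≡ 52. → (26, 52)
4G = (26, 52).
Next 3H:
Repeated addition: build up to 3H.
2H: tangent at (22, 25): λ = (3·22² + 12)/(2·25) ≡ 48/50. 50⁻¹ ≡ 13 (mod 59), so λ ≡ 48·13 ≡ 34.
  x = λ² - 22 - 22 = 1156 - 44 ≡ 50; y = λ·(22 - 50) - 25 ≡ 26. → (50, 26)
3H: (50, 26) + (22, 25). λ = (25 - 26)/(22 - 50) ≡ 58/31 mod 59. 31⁻¹ ≡ 40 (mod 59), so λ ≡ 19.
  x = λ² - 50 - 22 = 361 - 72 ≡ 53; y = λ·(50 - 53) - 26 ≡ 35. → (53, 35)
3H = (53, 35).
Finally 4G + 3H:
(26, 52) + (53, 35). λ = (35 - 52)/(53 - 26) ≡ 42/27 mod 59. 27⁻¹ ≡ 35 (mod 59), so λ ≡ 54.
  x = λ² - 26 - 53 = 2916 - 79 ≡ 5; y = λ·(26 - 5) - 52 ≡ 20. → (5, 20)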